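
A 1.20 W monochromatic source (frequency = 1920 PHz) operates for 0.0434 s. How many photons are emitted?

Total energy: E_total = P·t = 1.20 × 0.0434 = 0.05208 J.
Per-photon energy: E = 1.272e-15 J.
N = E_total / E_photon = 4.09e13.

4.09e13 photons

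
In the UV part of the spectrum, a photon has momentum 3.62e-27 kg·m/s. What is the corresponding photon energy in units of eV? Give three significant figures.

6.77 eV

The photon relation is E = pc, giving E = 1.085e-18 J.
Converting to eV: E = 6.774 eV ≈ 6.77 eV.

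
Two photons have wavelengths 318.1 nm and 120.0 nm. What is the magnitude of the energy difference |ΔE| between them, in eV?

6.43 eV

Using E = hc/λ: E₁ = 6.2447 × 10^-19 J, E₂ = 1.6554 × 10^-18 J.
|ΔE| = |6.2447 × 10^-19 − 1.6554 × 10^-18| = 1.03 × 10^-18 J = 6.43 eV.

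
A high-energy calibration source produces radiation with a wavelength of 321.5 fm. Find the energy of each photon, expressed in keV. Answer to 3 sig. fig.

Use h = 6.62607015 × 10^-34 J·s, c = 2.99792458 × 10^8 m/s, 1 eV = 1.602176634 × 10^-19 J.
First convert: λ = 321.5 fm = 3.215 × 10^-13 m.
For a photon E = hc/λ, so E = 6.179 × 10^-13 J.
Converting to keV: E = 3856 keV ≈ 3860 keV.

3860 keV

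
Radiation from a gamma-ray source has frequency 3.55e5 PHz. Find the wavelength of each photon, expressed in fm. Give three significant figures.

844 fm

First convert: f = 3.55e5 PHz = 3.55e20 Hz.
Apply λ = c/f: λ = 8.445e-13 m.
Converting to fm: λ = 844.5 fm ≈ 844 fm.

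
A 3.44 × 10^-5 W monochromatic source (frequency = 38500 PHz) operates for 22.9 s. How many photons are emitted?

Total energy: E_total = P·t = 3.44 × 10^-5 × 22.9 = 7.878 × 10^-4 J.
Per-photon energy: E = 2.551 × 10^-14 J.
N = E_total / E_photon = 3.09 × 10^10.

3.09 × 10^10 photons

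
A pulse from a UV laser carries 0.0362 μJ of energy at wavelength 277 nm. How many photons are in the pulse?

Per-photon energy: E = 7.171 × 10^-19 J (from wavelength = 277 nm).
N = E_total / E_photon = 3.62 × 10^-8 J / 7.171 × 10^-19 J = 5.05 × 10^10.

5.05 × 10^10 photons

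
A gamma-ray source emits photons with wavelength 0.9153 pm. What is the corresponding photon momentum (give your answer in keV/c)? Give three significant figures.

Use h = 6.62607015 × 10^-34 J·s, c = 2.99792458 × 10^8 m/s, 1 eV = 1.602176634 × 10^-19 J.
First convert: λ = 0.9153 pm = 9.153 × 10^-13 m.
The photon relation is p = h/λ, giving p = 7.239 × 10^-22 kg·m/s.
Converting to keV/c: p = 1355 keV/c ≈ 1350 keV/c.

1350 keV/c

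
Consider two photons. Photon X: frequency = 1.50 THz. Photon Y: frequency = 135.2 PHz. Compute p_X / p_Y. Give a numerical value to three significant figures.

1.11 × 10^-5

p_X = 3.315 × 10^-30 kg·m/s (from frequency = 1.50 THz, via p = hf/c).
p_Y = 2.988 × 10^-25 kg·m/s (from frequency = 135.2 PHz, via p = hf/c).
Ratio = 3.315 × 10^-30 / 2.988 × 10^-25 = 1.11 × 10^-5.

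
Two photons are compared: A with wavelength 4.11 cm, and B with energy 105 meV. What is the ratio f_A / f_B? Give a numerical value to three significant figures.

f_A = 7.294 × 10^9 Hz (from wavelength = 4.11 cm, via f = c/λ).
f_B = 2.539 × 10^13 Hz (from energy = 105 meV, via f = E/h).
Ratio = 7.294 × 10^9 / 2.539 × 10^13 = 2.87 × 10^-4.

2.87 × 10^-4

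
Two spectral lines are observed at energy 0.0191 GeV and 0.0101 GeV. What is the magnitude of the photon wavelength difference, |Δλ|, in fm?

57.8 fm

Using λ = hc/E: λ₁ = 6.491e-14 m, λ₂ = 1.228e-13 m.
|Δλ| = |6.491e-14 − 1.228e-13| = 5.78e-14 m = 57.8 fm.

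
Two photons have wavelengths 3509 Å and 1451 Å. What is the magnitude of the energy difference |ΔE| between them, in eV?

5.01 eV

Using E = hc/λ: E₁ = 5.6610 × 10^-19 J, E₂ = 1.3690 × 10^-18 J.
|ΔE| = |5.6610 × 10^-19 − 1.3690 × 10^-18| = 8.03 × 10^-19 J = 5.01 eV.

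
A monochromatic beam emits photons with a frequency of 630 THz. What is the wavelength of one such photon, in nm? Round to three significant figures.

476 nm

Use c = 2.99792458e8 m/s.
First convert: f = 630 THz = 6.3e14 Hz.
The photon relation is λ = c/f, giving λ = 4.759e-7 m.
Converting to nm: λ = 475.9 nm ≈ 476 nm.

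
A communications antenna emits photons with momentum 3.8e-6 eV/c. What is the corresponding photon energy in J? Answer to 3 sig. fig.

6.09e-25 J

Convert to SI: p = 3.8e-6 eV/c = 2.0308e-33 kg·m/s.
Apply E = pc: E = 6.088e-25 J.
So E ≈ 6.09e-25 J.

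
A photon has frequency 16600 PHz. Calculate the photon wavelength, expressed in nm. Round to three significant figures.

0.0181 nm

(c = 2.99792458 × 10^8 m/s.)
In SI units: f = 16600 PHz = 1.66 × 10^19 Hz.
For a photon λ = c/f, so λ = 1.806 × 10^-11 m.
Converting to nm: λ = 0.01806 nm ≈ 0.0181 nm.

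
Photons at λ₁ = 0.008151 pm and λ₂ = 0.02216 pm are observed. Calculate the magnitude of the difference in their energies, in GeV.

Using E = hc/λ: E₁ = 2.4371 × 10^-11 J, E₂ = 8.9641 × 10^-12 J.
|ΔE| = |2.4371 × 10^-11 − 8.9641 × 10^-12| = 1.54 × 10^-11 J = 0.0962 GeV.

0.0962 GeV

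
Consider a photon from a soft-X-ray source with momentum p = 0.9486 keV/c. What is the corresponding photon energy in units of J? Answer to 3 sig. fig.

Use c = 2.99792458e8 m/s, 1 eV = 1.602176634e-19 J.
First convert: p = 0.9486 keV/c = 5.0696e-25 kg·m/s.
Since E = pc for a photon, E = 1.520e-16 J.
So E ≈ 1.52e-16 J.

1.52e-16 J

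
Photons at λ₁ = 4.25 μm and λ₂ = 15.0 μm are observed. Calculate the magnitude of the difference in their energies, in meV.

Using E = hc/λ: E₁ = 4.674e-20 J, E₂ = 1.324e-20 J.
|ΔE| = |4.674e-20 − 1.324e-20| = 3.35e-20 J = 209 meV.

209 meV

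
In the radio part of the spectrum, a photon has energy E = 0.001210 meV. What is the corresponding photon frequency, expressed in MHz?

293 MHz

Use h = 6.62607015e-34 J·s, 1 eV = 1.602176634e-19 J.
First convert: E = 0.001210 meV = 1.9386e-25 J.
For a photon f = E/h, so f = 2.926e8 Hz.
Converting to MHz: f = 292.6 MHz ≈ 293 MHz.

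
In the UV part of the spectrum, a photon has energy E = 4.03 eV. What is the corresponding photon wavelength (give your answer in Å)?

Take h = 6.62607015e-34 J·s, c = 2.99792458e8 m/s, 1 eV = 1.602176634e-19 J.
First convert: E = 4.03 eV = 6.4568e-19 J.
For a photon λ = hc/E, so λ = 3.077e-7 m.
Converting to Å: λ = 3077 Å ≈ 3080 Å.

3080 Å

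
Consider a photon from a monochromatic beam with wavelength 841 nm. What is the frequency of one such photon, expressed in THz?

356 THz

First convert: λ = 841 nm = 8.41e-7 m.
The photon relation is f = c/λ, giving f = 3.565e14 Hz.
Converting to THz: f = 356.5 THz ≈ 356 THz.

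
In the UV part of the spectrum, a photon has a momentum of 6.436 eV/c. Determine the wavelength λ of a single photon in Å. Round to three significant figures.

1930 Å

(h = 6.62607015 × 10^-34 J·s, c = 2.99792458 × 10^8 m/s, 1 eV = 1.602176634 × 10^-19 J.)
First convert: p = 6.436 eV/c = 3.4396 × 10^-27 kg·m/s.
Since λ = h/p for a photon, λ = 1.926 × 10^-7 m.
Converting to Å: λ = 1926 Å ≈ 1930 Å.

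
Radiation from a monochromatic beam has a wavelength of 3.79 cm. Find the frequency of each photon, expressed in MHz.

7910 MHz

In SI units: λ = 3.79 cm = 0.0379 m.
Since f = c/λ for a photon, f = 7.910 × 10^9 Hz.
Converting to MHz: f = 7910 MHz ≈ 7910 MHz.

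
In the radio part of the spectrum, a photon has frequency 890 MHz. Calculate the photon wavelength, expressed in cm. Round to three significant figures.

First convert: f = 890 MHz = 8.9 × 10^8 Hz.
The photon relation is λ = c/f, giving λ = 0.3368 m.
Converting to cm: λ = 33.68 cm ≈ 33.7 cm.

33.7 cm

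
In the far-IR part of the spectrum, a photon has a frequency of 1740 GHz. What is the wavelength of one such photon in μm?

In SI units: f = 1740 GHz = 1.74 × 10^12 Hz.
The photon relation is λ = c/f, giving λ = 1.723 × 10^-4 m.
Converting to μm: λ = 172.3 μm ≈ 172 μm.

172 μm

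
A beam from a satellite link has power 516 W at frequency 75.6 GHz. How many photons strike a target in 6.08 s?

Total energy: E_total = P·t = 516 × 6.08 = 3137 J.
Per-photon energy: E = 5.009e-23 J.
N = E_total / E_photon = 6.26e25.

6.26e25 photons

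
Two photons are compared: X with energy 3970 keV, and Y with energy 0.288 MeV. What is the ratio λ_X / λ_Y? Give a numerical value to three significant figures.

0.0725

λ_X = 3.123e-13 m (from energy = 3970 keV, via λ = hc/E).
λ_Y = 4.305e-12 m (from energy = 0.288 MeV, via λ = hc/E).
Ratio = 3.123e-13 / 4.305e-12 = 0.0725.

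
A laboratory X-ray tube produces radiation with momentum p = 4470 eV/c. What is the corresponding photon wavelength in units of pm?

Use h = 6.62607015·10^-34 J·s, c = 2.99792458·10^8 m/s, 1 eV = 1.602176634·10^-19 J.
First convert: p = 4470 eV/c = 2.3889·10^-24 kg·m/s.
The photon relation is λ = h/p, giving λ = 2.774·10^-10 m.
Converting to pm: λ = 277.4 pm ≈ 277 pm.

277 pm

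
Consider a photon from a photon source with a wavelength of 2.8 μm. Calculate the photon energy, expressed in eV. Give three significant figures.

0.443 eV

Convert to SI: λ = 2.8 μm = 2.8 × 10^-6 m.
Since E = hc/λ for a photon, E = 7.094 × 10^-20 J.
Converting to eV: E = 0.4428 eV ≈ 0.443 eV.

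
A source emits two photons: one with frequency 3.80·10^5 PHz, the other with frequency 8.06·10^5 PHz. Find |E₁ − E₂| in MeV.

Using E = hf: E₁ = 2.518·10^-13 J, E₂ = 5.341·10^-13 J.
|ΔE| = |2.518·10^-13 − 5.341·10^-13| = 2.82·10^-13 J = 1.76 MeV.

1.76 MeV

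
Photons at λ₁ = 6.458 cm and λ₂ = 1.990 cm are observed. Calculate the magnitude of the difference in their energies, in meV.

Using E = hc/λ: E₁ = 3.0759 × 10^-24 J, E₂ = 9.9821 × 10^-24 J.
|ΔE| = |3.0759 × 10^-24 − 9.9821 × 10^-24| = 6.91 × 10^-24 J = 0.0431 meV.

0.0431 meV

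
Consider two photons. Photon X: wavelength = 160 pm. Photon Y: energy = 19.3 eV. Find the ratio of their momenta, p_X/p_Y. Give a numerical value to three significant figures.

402

p_X = 4.141·10^-24 kg·m/s (from wavelength = 160 pm, via p = h/λ).
p_Y = 1.031·10^-26 kg·m/s (from energy = 19.3 eV, via p = E/c).
Ratio = 4.141·10^-24 / 1.031·10^-26 = 402.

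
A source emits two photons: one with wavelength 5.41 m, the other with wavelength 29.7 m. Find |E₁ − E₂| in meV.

Using E = hc/λ: E₁ = 3.672 × 10^-26 J, E₂ = 6.688 × 10^-27 J.
|ΔE| = |3.672 × 10^-26 − 6.688 × 10^-27| = 3.00 × 10^-26 J = 1.87 × 10^-4 meV.

1.87 × 10^-4 meV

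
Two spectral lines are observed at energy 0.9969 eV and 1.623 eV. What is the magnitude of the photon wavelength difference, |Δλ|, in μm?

Using λ = hc/E: λ₁ = 1.2437 × 10^-6 m, λ₂ = 7.6392 × 10^-7 m.
|Δλ| = |1.2437 × 10^-6 − 7.6392 × 10^-7| = 4.80 × 10^-7 m = 0.480 μm.

0.480 μm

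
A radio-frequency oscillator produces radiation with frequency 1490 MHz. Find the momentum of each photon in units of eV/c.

Use h = 6.62607015 × 10^-34 J·s, c = 2.99792458 × 10^8 m/s, 1 eV = 1.602176634 × 10^-19 J.
Convert to SI: f = 1490 MHz = 1.49 × 10^9 Hz.
The photon relation is p = hf/c, giving p = 3.293 × 10^-33 kg·m/s.
Converting to eV/c: p = 6.162 × 10^-6 eV/c ≈ 6.16 × 10^-6 eV/c.

6.16 × 10^-6 eV/c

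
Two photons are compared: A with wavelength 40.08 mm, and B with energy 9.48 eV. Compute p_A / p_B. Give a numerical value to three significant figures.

3.26 × 10^-6

p_A = 1.653 × 10^-32 kg·m/s (from wavelength = 40.08 mm, via p = h/λ).
p_B = 5.066 × 10^-27 kg·m/s (from energy = 9.48 eV, via p = E/c).
Ratio = 1.653 × 10^-32 / 5.066 × 10^-27 = 3.26 × 10^-6.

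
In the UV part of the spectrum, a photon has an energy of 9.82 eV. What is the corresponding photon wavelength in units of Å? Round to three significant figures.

1260 Å

Take h = 6.62607015e-34 J·s, c = 2.99792458e8 m/s, 1 eV = 1.602176634e-19 J.
Convert to SI: E = 9.82 eV = 1.5733e-18 J.
The photon relation is λ = hc/E, giving λ = 1.263e-7 m.
Converting to Å: λ = 1263 Å ≈ 1260 Å.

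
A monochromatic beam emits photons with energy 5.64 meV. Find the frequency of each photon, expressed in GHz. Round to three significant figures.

1360 GHz

Use h = 6.62607015 × 10^-34 J·s, 1 eV = 1.602176634 × 10^-19 J.
Convert to SI: E = 5.64 meV = 9.0363 × 10^-22 J.
The photon relation is f = E/h, giving f = 1.364 × 10^12 Hz.
Converting to GHz: f = 1364 GHz ≈ 1360 GHz.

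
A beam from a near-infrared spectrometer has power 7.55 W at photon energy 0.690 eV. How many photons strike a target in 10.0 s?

Total energy: E_total = P·t = 7.55 × 10.0 = 75.50 J.
Per-photon energy: E = 1.106 × 10^-19 J.
N = E_total / E_photon = 6.83 × 10^20.

6.83 × 10^20 photons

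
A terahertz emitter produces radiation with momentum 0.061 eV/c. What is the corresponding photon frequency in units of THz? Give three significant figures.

In SI units: p = 0.061 eV/c = 3.2600 × 10^-29 kg·m/s.
Since f = pc/h for a photon, f = 1.475 × 10^13 Hz.
Converting to THz: f = 14.75 THz ≈ 14.7 THz.

14.7 THz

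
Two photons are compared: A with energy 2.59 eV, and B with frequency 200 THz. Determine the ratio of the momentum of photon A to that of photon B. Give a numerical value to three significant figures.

3.13

p_A = 1.384e-27 kg·m/s (from energy = 2.59 eV, via p = E/c).
p_B = 4.420e-28 kg·m/s (from frequency = 200 THz, via p = hf/c).
Ratio = 1.384e-27 / 4.420e-28 = 3.13.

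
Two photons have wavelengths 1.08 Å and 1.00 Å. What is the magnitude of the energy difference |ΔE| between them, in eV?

918 eV

Using E = hc/λ: E₁ = 1.839 × 10^-15 J, E₂ = 1.986 × 10^-15 J.
|ΔE| = |1.839 × 10^-15 − 1.986 × 10^-15| = 1.47 × 10^-16 J = 918 eV.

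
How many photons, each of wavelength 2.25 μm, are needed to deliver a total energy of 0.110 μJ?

1.25e12 photons

Per-photon energy: E = 8.829e-20 J (from wavelength = 2.25 μm).
N = E_total / E_photon = 1.10e-7 J / 8.829e-20 J = 1.25e12.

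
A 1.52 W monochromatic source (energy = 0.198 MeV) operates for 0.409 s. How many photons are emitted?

Total energy: E_total = P·t = 1.52 × 0.409 = 0.6217 J.
Per-photon energy: E = 3.172e-14 J.
N = E_total / E_photon = 1.96e13.

1.96e13 photons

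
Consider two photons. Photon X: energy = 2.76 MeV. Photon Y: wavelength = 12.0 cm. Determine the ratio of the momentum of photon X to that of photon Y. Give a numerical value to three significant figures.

2.67 × 10^11

p_X = 1.475 × 10^-21 kg·m/s (from energy = 2.76 MeV, via p = E/c).
p_Y = 5.522 × 10^-33 kg·m/s (from wavelength = 12.0 cm, via p = h/λ).
Ratio = 1.475 × 10^-21 / 5.522 × 10^-33 = 2.67 × 10^11.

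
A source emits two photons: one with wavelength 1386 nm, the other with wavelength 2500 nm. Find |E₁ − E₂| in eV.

Using E = hc/λ: E₁ = 1.4332 × 10^-19 J, E₂ = 7.9458 × 10^-20 J.
|ΔE| = |1.4332 × 10^-19 − 7.9458 × 10^-20| = 6.39 × 10^-20 J = 0.399 eV.

0.399 eV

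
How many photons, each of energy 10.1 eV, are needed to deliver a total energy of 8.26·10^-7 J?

5.10·10^11 photons

Per-photon energy: E = 1.618·10^-18 J (from energy = 10.1 eV).
N = E_total / E_photon = 8.26·10^-7 J / 1.618·10^-18 J = 5.10·10^11.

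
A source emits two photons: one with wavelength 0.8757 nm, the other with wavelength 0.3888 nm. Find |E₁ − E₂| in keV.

1.77 keV

Using E = hc/λ: E₁ = 2.2684e-16 J, E₂ = 5.1092e-16 J.
|ΔE| = |2.2684e-16 − 5.1092e-16| = 2.84e-16 J = 1.77 keV.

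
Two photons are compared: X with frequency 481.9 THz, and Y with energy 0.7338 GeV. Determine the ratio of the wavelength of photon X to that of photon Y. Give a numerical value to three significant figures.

λ_X = 6.221e-7 m (from frequency = 481.9 THz, via λ = c/f).
λ_Y = 1.690e-15 m (from energy = 0.7338 GeV, via λ = hc/E).
Ratio = 6.221e-7 / 1.690e-15 = 3.68e8.

3.68e8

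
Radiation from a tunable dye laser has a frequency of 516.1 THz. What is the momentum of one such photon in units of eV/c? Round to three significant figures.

2.13 eV/c

(h = 6.62607015 × 10^-34 J·s, c = 2.99792458 × 10^8 m/s, 1 eV = 1.602176634 × 10^-19 J.)
Convert to SI: f = 516.1 THz = 5.161 × 10^14 Hz.
Apply p = hf/c: p = 1.141 × 10^-27 kg·m/s.
Converting to eV/c: p = 2.134 eV/c ≈ 2.13 eV/c.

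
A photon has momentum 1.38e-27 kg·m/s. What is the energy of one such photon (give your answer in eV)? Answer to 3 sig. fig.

2.58 eV

Since E = pc for a photon, E = 4.137e-19 J.
Converting to eV: E = 2.582 eV ≈ 2.58 eV.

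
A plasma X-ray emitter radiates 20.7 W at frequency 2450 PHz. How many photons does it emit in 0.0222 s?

Total energy: E_total = P·t = 20.7 × 0.0222 = 0.4595 J.
Per-photon energy: E = 1.623e-15 J.
N = E_total / E_photon = 2.83e14.

2.83e14 photons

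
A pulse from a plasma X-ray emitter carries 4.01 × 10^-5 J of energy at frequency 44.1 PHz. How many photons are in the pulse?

1.37 × 10^12 photons

Per-photon energy: E = 2.922 × 10^-17 J (from frequency = 44.1 PHz).
N = E_total / E_photon = 4.01 × 10^-5 J / 2.922 × 10^-17 J = 1.37 × 10^12.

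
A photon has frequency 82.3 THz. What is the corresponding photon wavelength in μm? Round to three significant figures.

Convert to SI: f = 82.3 THz = 8.23 × 10^13 Hz.
Since λ = c/f for a photon, λ = 3.643 × 10^-6 m.
Converting to μm: λ = 3.643 μm ≈ 3.64 μm.

3.64 μm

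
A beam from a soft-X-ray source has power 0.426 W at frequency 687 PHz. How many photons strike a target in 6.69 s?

Total energy: E_total = P·t = 0.426 × 6.69 = 2.850 J.
Per-photon energy: E = 4.552·10^-16 J.
N = E_total / E_photon = 6.26·10^15.

6.26·10^15 photons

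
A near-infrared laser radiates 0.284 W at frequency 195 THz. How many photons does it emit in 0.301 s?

Total energy: E_total = P·t = 0.284 × 0.301 = 0.08548 J.
Per-photon energy: E = 1.292e-19 J.
N = E_total / E_photon = 6.62e17.

6.62e17 photons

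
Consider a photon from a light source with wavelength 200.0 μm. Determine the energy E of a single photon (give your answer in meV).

First convert: λ = 200.0 μm = 2.000e-4 m.
The photon relation is E = hc/λ, giving E = 9.932e-22 J.
Converting to meV: E = 6.199 meV ≈ 6.20 meV.

6.20 meV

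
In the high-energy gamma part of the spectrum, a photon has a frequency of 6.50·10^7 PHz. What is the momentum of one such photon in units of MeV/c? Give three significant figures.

269 MeV/c

Take h = 6.62607015·10^-34 J·s, c = 2.99792458·10^8 m/s, 1 eV = 1.602176634·10^-19 J.
First convert: f = 6.50·10^7 PHz = 6.50·10^22 Hz.
Apply p = hf/c: p = 1.437·10^-19 kg·m/s.
Converting to MeV/c: p = 268.8 MeV/c ≈ 269 MeV/c.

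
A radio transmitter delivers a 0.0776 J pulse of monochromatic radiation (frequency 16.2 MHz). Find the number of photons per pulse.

7.23 × 10^24 photons

Per-photon energy: E = 1.073 × 10^-26 J (from frequency = 16.2 MHz).
N = E_total / E_photon = 0.0776 J / 1.073 × 10^-26 J = 7.23 × 10^24.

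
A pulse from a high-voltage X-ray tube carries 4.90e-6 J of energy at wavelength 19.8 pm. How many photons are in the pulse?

Per-photon energy: E = 1.003e-14 J (from wavelength = 19.8 pm).
N = E_total / E_photon = 4.90e-6 J / 1.003e-14 J = 4.88e8.

4.88e8 photons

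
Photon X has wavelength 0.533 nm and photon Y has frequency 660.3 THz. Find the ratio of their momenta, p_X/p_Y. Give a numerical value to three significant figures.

p_X = 1.243·10^-24 kg·m/s (from wavelength = 0.533 nm, via p = h/λ).
p_Y = 1.459·10^-27 kg·m/s (from frequency = 660.3 THz, via p = hf/c).
Ratio = 1.243·10^-24 / 1.459·10^-27 = 852.

852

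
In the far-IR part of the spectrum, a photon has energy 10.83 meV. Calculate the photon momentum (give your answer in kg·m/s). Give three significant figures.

5.79·10^-30 kg·m/s

Convert to SI: E = 10.83 meV = 1.7352·10^-21 J.
Apply p = E/c: p = 5.788·10^-30 kg·m/s.
So p ≈ 5.79·10^-30 kg·m/s.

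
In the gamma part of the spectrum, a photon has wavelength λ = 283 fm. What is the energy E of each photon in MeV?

4.38 MeV

(h = 6.62607015·10^-34 J·s, c = 2.99792458·10^8 m/s, 1 eV = 1.602176634·10^-19 J.)
Convert to SI: λ = 283 fm = 2.83·10^-13 m.
The photon relation is E = hc/λ, giving E = 7.019·10^-13 J.
Converting to MeV: E = 4.381 MeV ≈ 4.38 MeV.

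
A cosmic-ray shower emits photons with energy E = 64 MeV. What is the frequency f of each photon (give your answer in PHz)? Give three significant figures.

Take h = 6.62607015·10^-34 J·s, 1 eV = 1.602176634·10^-19 J.
In SI units: E = 64 MeV = 1.0254·10^-11 J.
For a photon f = E/h, so f = 1.548·10^22 Hz.
Converting to PHz: f = 1.548·10^7 PHz ≈ 1.55·10^7 PHz.

1.55·10^7 PHz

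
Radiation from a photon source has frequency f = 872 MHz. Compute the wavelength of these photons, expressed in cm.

34.4 cm

First convert: f = 872 MHz = 8.72 × 10^8 Hz.
Apply λ = c/f: λ = 0.3438 m.
Converting to cm: λ = 34.38 cm ≈ 34.4 cm.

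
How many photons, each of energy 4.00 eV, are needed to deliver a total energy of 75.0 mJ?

Per-photon energy: E = 6.409 × 10^-19 J (from energy = 4.00 eV).
N = E_total / E_photon = 0.0750 J / 6.409 × 10^-19 J = 1.17 × 10^17.

1.17 × 10^17 photons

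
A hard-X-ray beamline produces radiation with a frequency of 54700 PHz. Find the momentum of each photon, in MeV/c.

Convert to SI: f = 54700 PHz = 5.47e19 Hz.
Apply p = hf/c: p = 1.209e-22 kg·m/s.
Converting to MeV/c: p = 0.2262 MeV/c ≈ 0.226 MeV/c.

0.226 MeV/c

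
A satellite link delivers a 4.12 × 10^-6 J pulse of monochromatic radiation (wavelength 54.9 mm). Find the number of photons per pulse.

Per-photon energy: E = 3.618 × 10^-24 J (from wavelength = 54.9 mm).
N = E_total / E_photon = 4.12 × 10^-6 J / 3.618 × 10^-24 J = 1.14 × 10^18.

1.14 × 10^18 photons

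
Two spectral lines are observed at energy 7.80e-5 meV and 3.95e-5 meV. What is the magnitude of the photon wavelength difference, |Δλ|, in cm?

Using λ = hc/E: λ₁ = 15.90 m, λ₂ = 31.39 m.
|Δλ| = |15.90 − 31.39| = 15.5 m = 1550 cm.

1550 cm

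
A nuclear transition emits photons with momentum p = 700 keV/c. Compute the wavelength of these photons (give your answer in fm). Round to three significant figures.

1770 fm

Take h = 6.62607015e-34 J·s, c = 2.99792458e8 m/s, 1 eV = 1.602176634e-19 J.
In SI units: p = 700 keV/c = 3.7410e-22 kg·m/s.
Since λ = h/p for a photon, λ = 1.771e-12 m.
Converting to fm: λ = 1771 fm ≈ 1770 fm.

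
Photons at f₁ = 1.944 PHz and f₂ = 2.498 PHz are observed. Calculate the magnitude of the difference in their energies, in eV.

Using E = hf: E₁ = 1.2881e-18 J, E₂ = 1.6552e-18 J.
|ΔE| = |1.2881e-18 − 1.6552e-18| = 3.67e-19 J = 2.29 eV.

2.29 eV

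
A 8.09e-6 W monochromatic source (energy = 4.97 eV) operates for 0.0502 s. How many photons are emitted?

5.10e11 photons

Total energy: E_total = P·t = 8.09e-6 × 0.0502 = 4.061e-7 J.
Per-photon energy: E = 7.963e-19 J.
N = E_total / E_photon = 5.10e11.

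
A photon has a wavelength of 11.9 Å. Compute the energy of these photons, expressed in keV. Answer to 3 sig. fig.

In SI units: λ = 11.9 Å = 1.19 × 10^-9 m.
For a photon E = hc/λ, so E = 1.669 × 10^-16 J.
Converting to keV: E = 1.042 keV ≈ 1.04 keV.

1.04 keV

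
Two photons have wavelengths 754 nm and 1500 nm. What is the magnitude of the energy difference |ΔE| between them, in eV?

0.818 eV

Using E = hc/λ: E₁ = 2.635e-19 J, E₂ = 1.324e-19 J.
|ΔE| = |2.635e-19 − 1.324e-19| = 1.31e-19 J = 0.818 eV.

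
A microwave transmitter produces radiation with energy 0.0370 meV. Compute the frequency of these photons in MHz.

Take h = 6.62607015e-34 J·s, 1 eV = 1.602176634e-19 J.
First convert: E = 0.0370 meV = 5.9281e-24 J.
For a photon f = E/h, so f = 8.947e9 Hz.
Converting to MHz: f = 8947 MHz ≈ 8950 MHz.

8950 MHz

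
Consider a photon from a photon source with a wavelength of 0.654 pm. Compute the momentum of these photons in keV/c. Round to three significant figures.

Take h = 6.62607015 × 10^-34 J·s, c = 2.99792458 × 10^8 m/s, 1 eV = 1.602176634 × 10^-19 J.
First convert: λ = 0.654 pm = 6.54 × 10^-13 m.
For a photon p = h/λ, so p = 1.013 × 10^-21 kg·m/s.
Converting to keV/c: p = 1896 keV/c ≈ 1900 keV/c.

1900 keV/c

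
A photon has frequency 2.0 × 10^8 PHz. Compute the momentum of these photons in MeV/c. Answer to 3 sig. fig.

First convert: f = 2.0 × 10^8 PHz = 2.0 × 10^23 Hz.
For a photon p = hf/c, so p = 4.420 × 10^-19 kg·m/s.
Converting to MeV/c: p = 827.1 MeV/c ≈ 827 MeV/c.

827 MeV/c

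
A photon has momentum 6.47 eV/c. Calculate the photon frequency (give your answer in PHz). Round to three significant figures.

Convert to SI: p = 6.47 eV/c = 3.4578e-27 kg·m/s.
Since f = pc/h for a photon, f = 1.564e15 Hz.
Converting to PHz: f = 1.564 PHz ≈ 1.56 PHz.

1.56 PHz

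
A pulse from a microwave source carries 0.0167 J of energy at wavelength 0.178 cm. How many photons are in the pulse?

1.50·10^20 photons

Per-photon energy: E = 1.116·10^-22 J (from wavelength = 0.178 cm).
N = E_total / E_photon = 0.0167 J / 1.116·10^-22 J = 1.50·10^20.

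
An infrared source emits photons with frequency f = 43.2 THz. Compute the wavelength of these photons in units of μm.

(c = 2.99792458·10^8 m/s.)
Convert to SI: f = 43.2 THz = 4.32·10^13 Hz.
Since λ = c/f for a photon, λ = 6.940·10^-6 m.
Converting to μm: λ = 6.940 μm ≈ 6.94 μm.

6.94 μm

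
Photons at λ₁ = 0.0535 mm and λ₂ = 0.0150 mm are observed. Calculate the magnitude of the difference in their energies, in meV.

Using E = hc/λ: E₁ = 3.713·10^-21 J, E₂ = 1.324·10^-20 J.
|ΔE| = |3.713·10^-21 − 1.324·10^-20| = 9.53·10^-21 J = 59.5 meV.

59.5 meV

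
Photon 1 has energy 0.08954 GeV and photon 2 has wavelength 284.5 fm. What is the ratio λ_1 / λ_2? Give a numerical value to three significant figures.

0.0487

λ_1 = 1.385 × 10^-14 m (from energy = 0.08954 GeV, via λ = hc/E).
λ_2 = 2.845 × 10^-13 m (from wavelength = 284.5 fm, via λ given directly).
Ratio = 1.385 × 10^-14 / 2.845 × 10^-13 = 0.0487.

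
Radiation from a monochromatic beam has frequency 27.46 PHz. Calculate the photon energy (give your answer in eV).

114 eV

(h = 6.62607015e-34 J·s, 1 eV = 1.602176634e-19 J.)
First convert: f = 27.46 PHz = 2.746e16 Hz.
The photon relation is E = hf, giving E = 1.820e-17 J.
Converting to eV: E = 113.6 eV ≈ 114 eV.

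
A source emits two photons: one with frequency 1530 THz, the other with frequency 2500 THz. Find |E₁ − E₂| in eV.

4.01 eV

Using E = hf: E₁ = 1.014 × 10^-18 J, E₂ = 1.657 × 10^-18 J.
|ΔE| = |1.014 × 10^-18 − 1.657 × 10^-18| = 6.43 × 10^-19 J = 4.01 eV.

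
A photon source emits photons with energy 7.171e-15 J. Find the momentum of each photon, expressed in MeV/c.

Take c = 2.99792458e8 m/s, 1 eV = 1.602176634e-19 J.
Apply p = E/c: p = 2.392e-23 kg·m/s.
Converting to MeV/c: p = 0.04476 MeV/c ≈ 0.0448 MeV/c.

0.0448 MeV/c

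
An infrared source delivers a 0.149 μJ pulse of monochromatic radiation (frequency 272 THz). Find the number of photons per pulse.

Per-photon energy: E = 1.802e-19 J (from frequency = 272 THz).
N = E_total / E_photon = 1.49e-7 J / 1.802e-19 J = 8.27e11.

8.27e11 photons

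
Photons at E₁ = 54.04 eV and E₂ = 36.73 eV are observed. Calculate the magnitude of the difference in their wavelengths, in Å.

108 Å

Using λ = hc/E: λ₁ = 2.2943·10^-8 m, λ₂ = 3.3756·10^-8 m.
|Δλ| = |2.2943·10^-8 − 3.3756·10^-8| = 1.08·10^-8 m = 108 Å.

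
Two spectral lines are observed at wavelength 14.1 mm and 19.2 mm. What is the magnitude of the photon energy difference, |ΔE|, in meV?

Using E = hc/λ: E₁ = 1.409e-23 J, E₂ = 1.035e-23 J.
|ΔE| = |1.409e-23 − 1.035e-23| = 3.74e-24 J = 0.0234 meV.

0.0234 meV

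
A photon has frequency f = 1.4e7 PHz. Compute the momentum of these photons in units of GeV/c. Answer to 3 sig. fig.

Use h = 6.62607015e-34 J·s, c = 2.99792458e8 m/s, 1 eV = 1.602176634e-19 J.
In SI units: f = 1.4e7 PHz = 1.4e22 Hz.
The photon relation is p = hf/c, giving p = 3.094e-20 kg·m/s.
Converting to GeV/c: p = 0.05790 GeV/c ≈ 0.0579 GeV/c.

0.0579 GeV/c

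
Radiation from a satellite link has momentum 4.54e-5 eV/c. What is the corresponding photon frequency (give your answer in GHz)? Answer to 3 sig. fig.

11.0 GHz

Use h = 6.62607015e-34 J·s, c = 2.99792458e8 m/s, 1 eV = 1.602176634e-19 J.
First convert: p = 4.54e-5 eV/c = 2.4263e-32 kg·m/s.
Since f = pc/h for a photon, f = 1.098e10 Hz.
Converting to GHz: f = 10.98 GHz ≈ 11.0 GHz.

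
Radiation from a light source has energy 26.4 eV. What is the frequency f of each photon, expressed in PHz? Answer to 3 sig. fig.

Take h = 6.62607015 × 10^-34 J·s, 1 eV = 1.602176634 × 10^-19 J.
Convert to SI: E = 26.4 eV = 4.2297 × 10^-18 J.
Since f = E/h for a photon, f = 6.383 × 10^15 Hz.
Converting to PHz: f = 6.383 PHz ≈ 6.38 PHz.

6.38 PHz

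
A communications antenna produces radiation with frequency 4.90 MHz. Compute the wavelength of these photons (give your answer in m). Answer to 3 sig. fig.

(c = 2.99792458·10^8 m/s.)
Convert to SI: f = 4.90 MHz = 4.90·10^6 Hz.
Since λ = c/f for a photon, λ = 61.18 m.
So λ ≈ 61.2 m.

61.2 m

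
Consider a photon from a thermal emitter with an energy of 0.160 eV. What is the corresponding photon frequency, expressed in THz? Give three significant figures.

First convert: E = 0.160 eV = 2.5635 × 10^-20 J.
The photon relation is f = E/h, giving f = 3.869 × 10^13 Hz.
Converting to THz: f = 38.69 THz ≈ 38.7 THz.

38.7 THz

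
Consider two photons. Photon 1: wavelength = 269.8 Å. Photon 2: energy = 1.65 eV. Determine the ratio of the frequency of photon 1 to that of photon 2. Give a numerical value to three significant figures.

f_1 = 1.111·10^16 Hz (from wavelength = 269.8 Å, via f = c/λ).
f_2 = 3.990·10^14 Hz (from energy = 1.65 eV, via f = E/h).
Ratio = 1.111·10^16 / 3.990·10^14 = 27.9.

27.9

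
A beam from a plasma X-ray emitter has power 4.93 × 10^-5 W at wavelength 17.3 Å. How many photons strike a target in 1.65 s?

7.08 × 10^11 photons

Total energy: E_total = P·t = 4.93 × 10^-5 × 1.65 = 8.134 × 10^-5 J.
Per-photon energy: E = 1.148 × 10^-16 J.
N = E_total / E_photon = 7.08 × 10^11.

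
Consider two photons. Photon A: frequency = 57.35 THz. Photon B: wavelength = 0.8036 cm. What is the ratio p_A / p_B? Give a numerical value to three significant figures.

p_A = 1.268e-28 kg·m/s (from frequency = 57.35 THz, via p = hf/c).
p_B = 8.245e-32 kg·m/s (from wavelength = 0.8036 cm, via p = h/λ).
Ratio = 1.268e-28 / 8.245e-32 = 1540.

1540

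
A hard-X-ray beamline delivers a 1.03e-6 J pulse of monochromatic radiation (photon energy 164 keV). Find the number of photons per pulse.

Per-photon energy: E = 2.628e-14 J (from energy = 164 keV).
N = E_total / E_photon = 1.03e-6 J / 2.628e-14 J = 3.92e7.

3.92e7 photons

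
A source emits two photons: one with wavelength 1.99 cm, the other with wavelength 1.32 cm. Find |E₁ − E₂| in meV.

0.0316 meV

Using E = hc/λ: E₁ = 9.982e-24 J, E₂ = 1.505e-23 J.
|ΔE| = |9.982e-24 − 1.505e-23| = 5.07e-24 J = 0.0316 meV.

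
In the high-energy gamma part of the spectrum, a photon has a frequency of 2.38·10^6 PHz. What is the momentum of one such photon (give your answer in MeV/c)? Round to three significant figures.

Use h = 6.62607015·10^-34 J·s, c = 2.99792458·10^8 m/s, 1 eV = 1.602176634·10^-19 J.
First convert: f = 2.38·10^6 PHz = 2.38·10^21 Hz.
Since p = hf/c for a photon, p = 5.260·10^-21 kg·m/s.
Converting to MeV/c: p = 9.843 MeV/c ≈ 9.84 MeV/c.

9.84 MeV/c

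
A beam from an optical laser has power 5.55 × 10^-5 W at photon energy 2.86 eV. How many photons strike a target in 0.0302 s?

Total energy: E_total = P·t = 5.55 × 10^-5 × 0.0302 = 1.676 × 10^-6 J.
Per-photon energy: E = 4.582 × 10^-19 J.
N = E_total / E_photon = 3.66 × 10^12.

3.66 × 10^12 photons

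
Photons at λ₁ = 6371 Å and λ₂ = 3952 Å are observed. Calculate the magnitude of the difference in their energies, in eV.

Using E = hc/λ: E₁ = 3.1179·10^-19 J, E₂ = 5.0264·10^-19 J.
|ΔE| = |3.1179·10^-19 − 5.0264·10^-19| = 1.91·10^-19 J = 1.19 eV.

1.19 eV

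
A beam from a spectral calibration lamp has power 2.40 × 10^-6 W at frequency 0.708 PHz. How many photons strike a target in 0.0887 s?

4.54 × 10^11 photons

Total energy: E_total = P·t = 2.40 × 10^-6 × 0.0887 = 2.129 × 10^-7 J.
Per-photon energy: E = 4.691 × 10^-19 J.
N = E_total / E_photon = 4.54 × 10^11.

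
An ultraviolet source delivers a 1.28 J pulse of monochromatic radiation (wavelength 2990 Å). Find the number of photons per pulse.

1.93 × 10^18 photons

Per-photon energy: E = 6.644 × 10^-19 J (from wavelength = 2990 Å).
N = E_total / E_photon = 1.28 J / 6.644 × 10^-19 J = 1.93 × 10^18.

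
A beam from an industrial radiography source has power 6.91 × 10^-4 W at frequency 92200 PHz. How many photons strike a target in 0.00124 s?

1.40 × 10^7 photons

Total energy: E_total = P·t = 6.91 × 10^-4 × 0.00124 = 8.568 × 10^-7 J.
Per-photon energy: E = 6.109 × 10^-14 J.
N = E_total / E_photon = 1.40 × 10^7.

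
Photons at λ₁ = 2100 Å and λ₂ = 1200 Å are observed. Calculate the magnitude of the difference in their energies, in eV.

4.43 eV

Using E = hc/λ: E₁ = 9.459e-19 J, E₂ = 1.655e-18 J.
|ΔE| = |9.459e-19 − 1.655e-18| = 7.09e-19 J = 4.43 eV.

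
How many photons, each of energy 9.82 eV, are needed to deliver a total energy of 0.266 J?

1.69e17 photons

Per-photon energy: E = 1.573e-18 J (from energy = 9.82 eV).
N = E_total / E_photon = 0.266 J / 1.573e-18 J = 1.69e17.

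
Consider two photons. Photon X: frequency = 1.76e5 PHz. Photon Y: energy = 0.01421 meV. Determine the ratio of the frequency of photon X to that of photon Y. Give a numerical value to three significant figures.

5.12e10

f_X = 1.760e20 Hz (from frequency = 1.76e5 PHz, via f given directly).
f_Y = 3.436e9 Hz (from energy = 0.01421 meV, via f = E/h).
Ratio = 1.760e20 / 3.436e9 = 5.12e10.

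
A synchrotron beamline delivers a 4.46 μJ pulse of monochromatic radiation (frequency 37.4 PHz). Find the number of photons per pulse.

1.80 × 10^11 photons

Per-photon energy: E = 2.478 × 10^-17 J (from frequency = 37.4 PHz).
N = E_total / E_photon = 4.46 × 10^-6 J / 2.478 × 10^-17 J = 1.80 × 10^11.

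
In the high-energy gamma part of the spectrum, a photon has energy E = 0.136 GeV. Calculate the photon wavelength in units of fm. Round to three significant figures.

(h = 6.62607015e-34 J·s, c = 2.99792458e8 m/s, 1 eV = 1.602176634e-19 J.)
In SI units: E = 0.136 GeV = 2.1790e-11 J.
Apply λ = hc/E: λ = 9.116e-15 m.
Converting to fm: λ = 9.116 fm ≈ 9.12 fm.

9.12 fm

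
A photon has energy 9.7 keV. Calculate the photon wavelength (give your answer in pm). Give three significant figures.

(h = 6.62607015e-34 J·s, c = 2.99792458e8 m/s, 1 eV = 1.602176634e-19 J.)
In SI units: E = 9.7 keV = 1.5541e-15 J.
The photon relation is λ = hc/E, giving λ = 1.278e-10 m.
Converting to pm: λ = 127.8 pm ≈ 128 pm.

128 pm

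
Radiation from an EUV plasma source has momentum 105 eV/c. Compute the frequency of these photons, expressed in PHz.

25.4 PHz

Convert to SI: p = 105 eV/c = 5.6115e-26 kg·m/s.
Since f = pc/h for a photon, f = 2.539e16 Hz.
Converting to PHz: f = 25.39 PHz ≈ 25.4 PHz.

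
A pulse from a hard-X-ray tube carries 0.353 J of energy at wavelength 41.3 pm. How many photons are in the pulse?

Per-photon energy: E = 4.810 × 10^-15 J (from wavelength = 41.3 pm).
N = E_total / E_photon = 0.353 J / 4.810 × 10^-15 J = 7.34 × 10^13.

7.34 × 10^13 photons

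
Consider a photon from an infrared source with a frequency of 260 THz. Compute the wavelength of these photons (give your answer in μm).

1.15 μm

In SI units: f = 260 THz = 2.60 × 10^14 Hz.
Since λ = c/f for a photon, λ = 1.153 × 10^-6 m.
Converting to μm: λ = 1.153 μm ≈ 1.15 μm.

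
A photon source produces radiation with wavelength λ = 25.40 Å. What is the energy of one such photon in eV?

Take h = 6.62607015 × 10^-34 J·s, c = 2.99792458 × 10^8 m/s, 1 eV = 1.602176634 × 10^-19 J.
First convert: λ = 25.40 Å = 2.540 × 10^-9 m.
Since E = hc/λ for a photon, E = 7.821 × 10^-17 J.
Converting to eV: E = 488.1 eV ≈ 488 eV.

488 eV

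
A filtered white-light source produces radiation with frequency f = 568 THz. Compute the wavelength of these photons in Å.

5280 Å

In SI units: f = 568 THz = 5.68·10^14 Hz.
Apply λ = c/f: λ = 5.278·10^-7 m.
Converting to Å: λ = 5278 Å ≈ 5280 Å.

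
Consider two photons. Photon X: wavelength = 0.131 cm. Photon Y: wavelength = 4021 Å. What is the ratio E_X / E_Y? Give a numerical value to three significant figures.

3.07·10^-4

E_X = 1.516·10^-22 J (from wavelength = 0.131 cm, via E = hc/λ).
E_Y = 4.940·10^-19 J (from wavelength = 4021 Å, via E = hc/λ).
Ratio = 1.516·10^-22 / 4.940·10^-19 = 3.07·10^-4.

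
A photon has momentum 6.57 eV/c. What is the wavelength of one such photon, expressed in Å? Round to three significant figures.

1890 Å

Convert to SI: p = 6.57 eV/c = 3.5112e-27 kg·m/s.
Apply λ = h/p: λ = 1.887e-7 m.
Converting to Å: λ = 1887 Å ≈ 1890 Å.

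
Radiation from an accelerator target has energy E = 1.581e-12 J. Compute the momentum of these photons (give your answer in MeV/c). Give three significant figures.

Take c = 2.99792458e8 m/s, 1 eV = 1.602176634e-19 J.
For a photon p = E/c, so p = 5.274e-21 kg·m/s.
Converting to MeV/c: p = 9.868 MeV/c ≈ 9.87 MeV/c.

9.87 MeV/c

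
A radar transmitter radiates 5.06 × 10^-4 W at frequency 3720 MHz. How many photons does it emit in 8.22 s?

1.69 × 10^21 photons

Total energy: E_total = P·t = 5.06 × 10^-4 × 8.22 = 0.004159 J.
Per-photon energy: E = 2.465 × 10^-24 J.
N = E_total / E_photon = 1.69 × 10^21.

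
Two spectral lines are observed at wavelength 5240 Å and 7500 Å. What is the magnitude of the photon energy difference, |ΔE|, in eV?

Using E = hc/λ: E₁ = 3.791·10^-19 J, E₂ = 2.649·10^-19 J.
|ΔE| = |3.791·10^-19 − 2.649·10^-19| = 1.14·10^-19 J = 0.713 eV.

0.713 eV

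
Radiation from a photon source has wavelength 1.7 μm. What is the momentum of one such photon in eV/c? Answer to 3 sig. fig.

Take h = 6.62607015·10^-34 J·s, c = 2.99792458·10^8 m/s, 1 eV = 1.602176634·10^-19 J.
Convert to SI: λ = 1.7 μm = 1.7·10^-6 m.
Apply p = h/λ: p = 3.898·10^-28 kg·m/s.
Converting to eV/c: p = 0.7293 eV/c ≈ 0.729 eV/c.

0.729 eV/c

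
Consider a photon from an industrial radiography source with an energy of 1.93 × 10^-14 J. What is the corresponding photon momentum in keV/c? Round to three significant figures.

120 keV/c

Use c = 2.99792458 × 10^8 m/s, 1 eV = 1.602176634 × 10^-19 J.
Apply p = E/c: p = 6.438 × 10^-23 kg·m/s.
Converting to keV/c: p = 120.5 keV/c ≈ 120 keV/c.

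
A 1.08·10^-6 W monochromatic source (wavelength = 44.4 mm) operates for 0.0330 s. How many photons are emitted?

Total energy: E_total = P·t = 1.08·10^-6 × 0.0330 = 3.564·10^-8 J.
Per-photon energy: E = 4.474·10^-24 J.
N = E_total / E_photon = 7.97·10^15.

7.97·10^15 photons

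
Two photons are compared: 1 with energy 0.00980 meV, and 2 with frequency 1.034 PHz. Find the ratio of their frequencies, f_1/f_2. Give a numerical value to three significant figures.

2.29e-6

f_1 = 2.370e9 Hz (from energy = 0.00980 meV, via f = E/h).
f_2 = 1.034e15 Hz (from frequency = 1.034 PHz, via f given directly).
Ratio = 2.370e9 / 1.034e15 = 2.29e-6.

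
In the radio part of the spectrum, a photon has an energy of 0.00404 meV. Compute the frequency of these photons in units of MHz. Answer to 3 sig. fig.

(h = 6.62607015·10^-34 J·s, 1 eV = 1.602176634·10^-19 J.)
In SI units: E = 0.00404 meV = 6.4728·10^-25 J.
For a photon f = E/h, so f = 9.769·10^8 Hz.
Converting to MHz: f = 976.9 MHz ≈ 977 MHz.

977 MHz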